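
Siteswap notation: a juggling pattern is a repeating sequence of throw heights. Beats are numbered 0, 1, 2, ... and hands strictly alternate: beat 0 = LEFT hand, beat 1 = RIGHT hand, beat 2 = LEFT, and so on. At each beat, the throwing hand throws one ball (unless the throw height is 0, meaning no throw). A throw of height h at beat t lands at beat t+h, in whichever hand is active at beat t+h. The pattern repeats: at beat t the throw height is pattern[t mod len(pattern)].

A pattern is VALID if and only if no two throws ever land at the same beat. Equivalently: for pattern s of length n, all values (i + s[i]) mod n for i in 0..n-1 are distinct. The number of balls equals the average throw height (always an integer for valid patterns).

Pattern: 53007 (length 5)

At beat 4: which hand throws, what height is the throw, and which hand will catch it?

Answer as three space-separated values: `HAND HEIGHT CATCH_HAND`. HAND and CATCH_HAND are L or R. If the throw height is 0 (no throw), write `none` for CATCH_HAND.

Answer: L 7 R

Derivation:
Beat 4: 4 mod 2 = 0, so hand = L
Throw height = pattern[4 mod 5] = pattern[4] = 7
Lands at beat 4+7=11, 11 mod 2 = 1, so catch hand = R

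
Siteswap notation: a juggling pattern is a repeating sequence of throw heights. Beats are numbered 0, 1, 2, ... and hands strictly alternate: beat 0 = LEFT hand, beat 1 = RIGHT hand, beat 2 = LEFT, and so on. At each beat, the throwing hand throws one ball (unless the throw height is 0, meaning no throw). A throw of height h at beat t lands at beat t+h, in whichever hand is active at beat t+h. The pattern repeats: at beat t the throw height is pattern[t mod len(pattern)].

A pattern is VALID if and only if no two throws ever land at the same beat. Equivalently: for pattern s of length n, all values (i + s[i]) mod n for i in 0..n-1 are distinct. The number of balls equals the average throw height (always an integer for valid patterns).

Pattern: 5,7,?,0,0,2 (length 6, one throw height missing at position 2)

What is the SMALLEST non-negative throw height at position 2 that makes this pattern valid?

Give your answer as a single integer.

Answer: 4

Derivation:
i=0: (0 + 5) mod 6 = 5
i=1: (1 + 7) mod 6 = 2
i=2: s[i]=? (unknown)
i=3: (3 + 0) mod 6 = 3
i=4: (4 + 0) mod 6 = 4
i=5: (5 + 2) mod 6 = 1
Known residues: [1, 2, 3, 4, 5]; need a permutation of 0..5, so missing residue r = 0
Need (2 + s) mod 6 = 0; smallest s = (0 - 2) mod 6 = 4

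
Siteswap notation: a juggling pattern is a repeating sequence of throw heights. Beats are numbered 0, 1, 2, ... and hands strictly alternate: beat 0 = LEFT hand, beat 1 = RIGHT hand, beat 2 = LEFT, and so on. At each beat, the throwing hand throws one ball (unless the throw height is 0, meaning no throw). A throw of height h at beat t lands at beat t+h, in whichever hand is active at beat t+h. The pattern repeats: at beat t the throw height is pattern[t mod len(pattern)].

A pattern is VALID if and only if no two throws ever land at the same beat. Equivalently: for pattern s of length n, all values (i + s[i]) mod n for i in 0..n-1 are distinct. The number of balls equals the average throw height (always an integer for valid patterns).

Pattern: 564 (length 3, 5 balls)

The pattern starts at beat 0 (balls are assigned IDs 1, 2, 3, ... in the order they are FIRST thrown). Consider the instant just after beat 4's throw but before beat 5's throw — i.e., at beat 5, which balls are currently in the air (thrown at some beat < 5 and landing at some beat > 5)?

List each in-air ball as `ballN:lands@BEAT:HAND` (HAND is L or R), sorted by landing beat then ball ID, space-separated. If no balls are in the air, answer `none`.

Beat 0 (L): throw ball1 h=5 -> lands@5:R; in-air after throw: [b1@5:R]
Beat 1 (R): throw ball2 h=6 -> lands@7:R; in-air after throw: [b1@5:R b2@7:R]
Beat 2 (L): throw ball3 h=4 -> lands@6:L; in-air after throw: [b1@5:R b3@6:L b2@7:R]
Beat 3 (R): throw ball4 h=5 -> lands@8:L; in-air after throw: [b1@5:R b3@6:L b2@7:R b4@8:L]
Beat 4 (L): throw ball5 h=6 -> lands@10:L; in-air after throw: [b1@5:R b3@6:L b2@7:R b4@8:L b5@10:L]
Beat 5 (R): throw ball1 h=4 -> lands@9:R; in-air after throw: [b3@6:L b2@7:R b4@8:L b1@9:R b5@10:L]

Answer: ball3:lands@6:L ball2:lands@7:R ball4:lands@8:L ball5:lands@10:L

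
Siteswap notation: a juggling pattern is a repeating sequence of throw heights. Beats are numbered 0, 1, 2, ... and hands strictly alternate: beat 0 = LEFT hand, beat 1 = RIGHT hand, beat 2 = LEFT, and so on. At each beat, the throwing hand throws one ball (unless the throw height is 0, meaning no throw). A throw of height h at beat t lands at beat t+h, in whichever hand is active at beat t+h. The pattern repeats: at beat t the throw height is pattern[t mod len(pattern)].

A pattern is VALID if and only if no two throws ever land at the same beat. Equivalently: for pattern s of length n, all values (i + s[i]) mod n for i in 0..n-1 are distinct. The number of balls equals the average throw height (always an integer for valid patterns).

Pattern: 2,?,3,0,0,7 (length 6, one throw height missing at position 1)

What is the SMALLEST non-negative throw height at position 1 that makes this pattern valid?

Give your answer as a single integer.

Answer: 0

Derivation:
i=0: (0 + 2) mod 6 = 2
i=1: s[i]=? (unknown)
i=2: (2 + 3) mod 6 = 5
i=3: (3 + 0) mod 6 = 3
i=4: (4 + 0) mod 6 = 4
i=5: (5 + 7) mod 6 = 0
Known residues: [0, 2, 3, 4, 5]; need a permutation of 0..5, so missing residue r = 1
Need (1 + s) mod 6 = 1; smallest s = (1 - 1) mod 6 = 0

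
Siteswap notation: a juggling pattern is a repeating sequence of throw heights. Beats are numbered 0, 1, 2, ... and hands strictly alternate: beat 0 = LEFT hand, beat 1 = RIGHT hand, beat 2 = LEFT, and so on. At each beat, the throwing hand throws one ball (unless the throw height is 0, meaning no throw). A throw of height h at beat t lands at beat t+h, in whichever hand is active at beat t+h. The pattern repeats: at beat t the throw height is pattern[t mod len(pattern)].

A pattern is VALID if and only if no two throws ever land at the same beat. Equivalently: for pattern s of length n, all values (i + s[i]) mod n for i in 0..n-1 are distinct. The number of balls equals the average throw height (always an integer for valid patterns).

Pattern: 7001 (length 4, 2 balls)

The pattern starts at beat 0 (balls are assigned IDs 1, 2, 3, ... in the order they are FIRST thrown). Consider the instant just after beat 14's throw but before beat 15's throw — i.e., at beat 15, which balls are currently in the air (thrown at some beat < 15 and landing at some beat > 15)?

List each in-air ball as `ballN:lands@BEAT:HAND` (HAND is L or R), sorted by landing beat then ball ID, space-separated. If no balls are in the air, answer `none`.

Answer: ball2:lands@19:R

Derivation:
Beat 0 (L): throw ball1 h=7 -> lands@7:R; in-air after throw: [b1@7:R]
Beat 3 (R): throw ball2 h=1 -> lands@4:L; in-air after throw: [b2@4:L b1@7:R]
Beat 4 (L): throw ball2 h=7 -> lands@11:R; in-air after throw: [b1@7:R b2@11:R]
Beat 7 (R): throw ball1 h=1 -> lands@8:L; in-air after throw: [b1@8:L b2@11:R]
Beat 8 (L): throw ball1 h=7 -> lands@15:R; in-air after throw: [b2@11:R b1@15:R]
Beat 11 (R): throw ball2 h=1 -> lands@12:L; in-air after throw: [b2@12:L b1@15:R]
Beat 12 (L): throw ball2 h=7 -> lands@19:R; in-air after throw: [b1@15:R b2@19:R]
Beat 15 (R): throw ball1 h=1 -> lands@16:L; in-air after throw: [b1@16:L b2@19:R]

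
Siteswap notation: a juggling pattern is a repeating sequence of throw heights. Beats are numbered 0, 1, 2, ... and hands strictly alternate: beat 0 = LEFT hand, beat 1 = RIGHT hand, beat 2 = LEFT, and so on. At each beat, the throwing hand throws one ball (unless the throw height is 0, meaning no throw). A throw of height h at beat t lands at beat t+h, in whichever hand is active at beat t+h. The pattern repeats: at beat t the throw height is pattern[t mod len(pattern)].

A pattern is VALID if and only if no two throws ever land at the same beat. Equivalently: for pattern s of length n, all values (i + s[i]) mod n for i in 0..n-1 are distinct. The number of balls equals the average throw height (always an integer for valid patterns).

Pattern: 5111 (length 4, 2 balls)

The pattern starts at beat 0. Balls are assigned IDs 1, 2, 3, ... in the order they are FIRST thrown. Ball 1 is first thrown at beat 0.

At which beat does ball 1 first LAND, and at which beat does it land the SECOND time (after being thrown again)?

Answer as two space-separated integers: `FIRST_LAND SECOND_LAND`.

Answer: 5 6

Derivation:
Beat 0 (L): throw ball1 h=5 -> lands@5:R; in-air after throw: [b1@5:R]
Beat 1 (R): throw ball2 h=1 -> lands@2:L; in-air after throw: [b2@2:L b1@5:R]
Beat 2 (L): throw ball2 h=1 -> lands@3:R; in-air after throw: [b2@3:R b1@5:R]
Beat 3 (R): throw ball2 h=1 -> lands@4:L; in-air after throw: [b2@4:L b1@5:R]
Beat 4 (L): throw ball2 h=5 -> lands@9:R; in-air after throw: [b1@5:R b2@9:R]
Beat 5 (R): throw ball1 h=1 -> lands@6:L; in-air after throw: [b1@6:L b2@9:R]
Beat 6 (L): throw ball1 h=1 -> lands@7:R; in-air after throw: [b1@7:R b2@9:R]
Ball 1: thrown@0 h=5 -> first land @5; rethrown@5 h=1 -> second land @6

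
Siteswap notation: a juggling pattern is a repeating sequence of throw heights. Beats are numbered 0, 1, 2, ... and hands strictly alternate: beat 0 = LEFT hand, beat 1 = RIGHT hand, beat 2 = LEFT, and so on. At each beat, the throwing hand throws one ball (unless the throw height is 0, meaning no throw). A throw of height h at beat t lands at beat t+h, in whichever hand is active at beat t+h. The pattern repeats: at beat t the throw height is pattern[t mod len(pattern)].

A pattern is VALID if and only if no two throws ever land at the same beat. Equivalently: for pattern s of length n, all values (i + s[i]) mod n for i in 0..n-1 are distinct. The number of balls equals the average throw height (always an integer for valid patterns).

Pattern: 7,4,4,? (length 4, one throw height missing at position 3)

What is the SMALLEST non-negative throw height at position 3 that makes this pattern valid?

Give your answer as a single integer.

i=0: (0 + 7) mod 4 = 3
i=1: (1 + 4) mod 4 = 1
i=2: (2 + 4) mod 4 = 2
i=3: s[i]=? (unknown)
Known residues: [1, 2, 3]; need a permutation of 0..3, so missing residue r = 0
Need (3 + s) mod 4 = 0; smallest s = (0 - 3) mod 4 = 1

Answer: 1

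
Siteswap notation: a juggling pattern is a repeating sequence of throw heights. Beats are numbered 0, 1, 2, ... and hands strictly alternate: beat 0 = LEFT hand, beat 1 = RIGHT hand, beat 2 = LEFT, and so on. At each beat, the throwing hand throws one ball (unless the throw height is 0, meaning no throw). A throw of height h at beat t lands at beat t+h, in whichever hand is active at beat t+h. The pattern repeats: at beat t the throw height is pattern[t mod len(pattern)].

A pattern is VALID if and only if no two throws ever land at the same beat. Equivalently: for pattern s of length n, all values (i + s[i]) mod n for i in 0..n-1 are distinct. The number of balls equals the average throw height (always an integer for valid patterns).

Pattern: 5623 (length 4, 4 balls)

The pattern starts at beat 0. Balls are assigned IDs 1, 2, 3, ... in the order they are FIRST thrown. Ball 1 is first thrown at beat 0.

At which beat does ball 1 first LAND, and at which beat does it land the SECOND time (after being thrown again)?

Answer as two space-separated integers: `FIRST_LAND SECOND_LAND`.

Beat 0 (L): throw ball1 h=5 -> lands@5:R; in-air after throw: [b1@5:R]
Beat 1 (R): throw ball2 h=6 -> lands@7:R; in-air after throw: [b1@5:R b2@7:R]
Beat 2 (L): throw ball3 h=2 -> lands@4:L; in-air after throw: [b3@4:L b1@5:R b2@7:R]
Beat 3 (R): throw ball4 h=3 -> lands@6:L; in-air after throw: [b3@4:L b1@5:R b4@6:L b2@7:R]
Beat 4 (L): throw ball3 h=5 -> lands@9:R; in-air after throw: [b1@5:R b4@6:L b2@7:R b3@9:R]
Beat 5 (R): throw ball1 h=6 -> lands@11:R; in-air after throw: [b4@6:L b2@7:R b3@9:R b1@11:R]
Beat 6 (L): throw ball4 h=2 -> lands@8:L; in-air after throw: [b2@7:R b4@8:L b3@9:R b1@11:R]
Beat 7 (R): throw ball2 h=3 -> lands@10:L; in-air after throw: [b4@8:L b3@9:R b2@10:L b1@11:R]
Beat 8 (L): throw ball4 h=5 -> lands@13:R; in-air after throw: [b3@9:R b2@10:L b1@11:R b4@13:R]
Beat 9 (R): throw ball3 h=6 -> lands@15:R; in-air after throw: [b2@10:L b1@11:R b4@13:R b3@15:R]
Beat 10 (L): throw ball2 h=2 -> lands@12:L; in-air after throw: [b1@11:R b2@12:L b4@13:R b3@15:R]
Beat 11 (R): throw ball1 h=3 -> lands@14:L; in-air after throw: [b2@12:L b4@13:R b1@14:L b3@15:R]
Ball 1: thrown@0 h=5 -> first land @5; rethrown@5 h=6 -> second land @11

Answer: 5 11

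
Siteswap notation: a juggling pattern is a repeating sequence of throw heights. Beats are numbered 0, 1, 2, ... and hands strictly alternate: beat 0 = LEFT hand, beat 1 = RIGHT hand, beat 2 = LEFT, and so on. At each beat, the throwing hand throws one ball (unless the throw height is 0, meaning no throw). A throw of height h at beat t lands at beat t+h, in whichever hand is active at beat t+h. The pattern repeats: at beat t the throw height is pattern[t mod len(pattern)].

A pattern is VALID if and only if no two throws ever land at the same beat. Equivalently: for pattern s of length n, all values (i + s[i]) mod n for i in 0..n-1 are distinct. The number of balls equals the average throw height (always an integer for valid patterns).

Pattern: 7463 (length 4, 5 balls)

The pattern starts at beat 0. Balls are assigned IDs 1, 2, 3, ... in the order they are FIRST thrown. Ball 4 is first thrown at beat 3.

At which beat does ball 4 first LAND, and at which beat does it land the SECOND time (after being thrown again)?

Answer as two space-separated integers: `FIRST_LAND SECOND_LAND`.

Answer: 6 12

Derivation:
Beat 0 (L): throw ball1 h=7 -> lands@7:R; in-air after throw: [b1@7:R]
Beat 1 (R): throw ball2 h=4 -> lands@5:R; in-air after throw: [b2@5:R b1@7:R]
Beat 2 (L): throw ball3 h=6 -> lands@8:L; in-air after throw: [b2@5:R b1@7:R b3@8:L]
Beat 3 (R): throw ball4 h=3 -> lands@6:L; in-air after throw: [b2@5:R b4@6:L b1@7:R b3@8:L]
Beat 4 (L): throw ball5 h=7 -> lands@11:R; in-air after throw: [b2@5:R b4@6:L b1@7:R b3@8:L b5@11:R]
Beat 5 (R): throw ball2 h=4 -> lands@9:R; in-air after throw: [b4@6:L b1@7:R b3@8:L b2@9:R b5@11:R]
Beat 6 (L): throw ball4 h=6 -> lands@12:L; in-air after throw: [b1@7:R b3@8:L b2@9:R b5@11:R b4@12:L]
Beat 7 (R): throw ball1 h=3 -> lands@10:L; in-air after throw: [b3@8:L b2@9:R b1@10:L b5@11:R b4@12:L]
Beat 8 (L): throw ball3 h=7 -> lands@15:R; in-air after throw: [b2@9:R b1@10:L b5@11:R b4@12:L b3@15:R]
Beat 9 (R): throw ball2 h=4 -> lands@13:R; in-air after throw: [b1@10:L b5@11:R b4@12:L b2@13:R b3@15:R]
Beat 10 (L): throw ball1 h=6 -> lands@16:L; in-air after throw: [b5@11:R b4@12:L b2@13:R b3@15:R b1@16:L]
Beat 11 (R): throw ball5 h=3 -> lands@14:L; in-air after throw: [b4@12:L b2@13:R b5@14:L b3@15:R b1@16:L]
Ball 4: thrown@3 h=3 -> first land @6; rethrown@6 h=6 -> second land @12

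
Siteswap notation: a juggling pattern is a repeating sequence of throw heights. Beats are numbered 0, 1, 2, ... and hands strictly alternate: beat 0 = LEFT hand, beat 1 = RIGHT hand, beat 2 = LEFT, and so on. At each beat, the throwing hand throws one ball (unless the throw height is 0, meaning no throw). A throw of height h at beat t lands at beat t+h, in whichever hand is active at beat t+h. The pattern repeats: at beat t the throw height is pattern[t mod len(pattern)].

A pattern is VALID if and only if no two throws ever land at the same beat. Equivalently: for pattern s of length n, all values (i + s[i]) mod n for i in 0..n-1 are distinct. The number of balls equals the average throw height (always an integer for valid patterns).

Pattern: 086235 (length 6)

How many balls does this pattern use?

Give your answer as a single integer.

Answer: 4

Derivation:
Pattern = [0, 8, 6, 2, 3, 5], length n = 6
  position 0: throw height = 0, running sum = 0
  position 1: throw height = 8, running sum = 8
  position 2: throw height = 6, running sum = 14
  position 3: throw height = 2, running sum = 16
  position 4: throw height = 3, running sum = 19
  position 5: throw height = 5, running sum = 24
Total sum = 24; balls = sum / n = 24 / 6 = 4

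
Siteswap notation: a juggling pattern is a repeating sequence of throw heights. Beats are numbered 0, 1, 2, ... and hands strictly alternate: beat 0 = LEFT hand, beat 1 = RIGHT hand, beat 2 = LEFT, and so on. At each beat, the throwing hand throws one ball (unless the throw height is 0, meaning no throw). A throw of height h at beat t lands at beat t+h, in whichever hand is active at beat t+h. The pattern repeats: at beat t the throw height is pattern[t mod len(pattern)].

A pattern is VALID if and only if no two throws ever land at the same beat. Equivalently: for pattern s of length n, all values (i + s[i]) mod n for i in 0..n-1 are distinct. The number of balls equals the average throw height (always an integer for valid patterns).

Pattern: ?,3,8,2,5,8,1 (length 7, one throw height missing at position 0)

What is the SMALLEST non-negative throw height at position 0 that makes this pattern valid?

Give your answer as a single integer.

i=0: s[i]=? (unknown)
i=1: (1 + 3) mod 7 = 4
i=2: (2 + 8) mod 7 = 3
i=3: (3 + 2) mod 7 = 5
i=4: (4 + 5) mod 7 = 2
i=5: (5 + 8) mod 7 = 6
i=6: (6 + 1) mod 7 = 0
Known residues: [0, 2, 3, 4, 5, 6]; need a permutation of 0..6, so missing residue r = 1
Need (0 + s) mod 7 = 1; smallest s = (1 - 0) mod 7 = 1

Answer: 1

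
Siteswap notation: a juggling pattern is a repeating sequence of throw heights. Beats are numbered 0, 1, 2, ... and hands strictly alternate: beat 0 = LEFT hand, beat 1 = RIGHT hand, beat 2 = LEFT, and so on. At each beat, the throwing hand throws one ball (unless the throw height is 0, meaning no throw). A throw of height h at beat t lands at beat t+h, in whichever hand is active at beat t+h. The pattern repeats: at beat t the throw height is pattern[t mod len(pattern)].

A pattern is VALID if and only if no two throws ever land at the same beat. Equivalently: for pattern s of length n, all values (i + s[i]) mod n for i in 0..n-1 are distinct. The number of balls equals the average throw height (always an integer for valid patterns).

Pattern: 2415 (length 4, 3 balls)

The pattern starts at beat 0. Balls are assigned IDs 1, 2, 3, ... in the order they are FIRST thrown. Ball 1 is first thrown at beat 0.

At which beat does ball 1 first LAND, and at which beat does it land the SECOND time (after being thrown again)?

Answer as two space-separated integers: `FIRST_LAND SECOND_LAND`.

Answer: 2 3

Derivation:
Beat 0 (L): throw ball1 h=2 -> lands@2:L; in-air after throw: [b1@2:L]
Beat 1 (R): throw ball2 h=4 -> lands@5:R; in-air after throw: [b1@2:L b2@5:R]
Beat 2 (L): throw ball1 h=1 -> lands@3:R; in-air after throw: [b1@3:R b2@5:R]
Beat 3 (R): throw ball1 h=5 -> lands@8:L; in-air after throw: [b2@5:R b1@8:L]
Ball 1: thrown@0 h=2 -> first land @2; rethrown@2 h=1 -> second land @3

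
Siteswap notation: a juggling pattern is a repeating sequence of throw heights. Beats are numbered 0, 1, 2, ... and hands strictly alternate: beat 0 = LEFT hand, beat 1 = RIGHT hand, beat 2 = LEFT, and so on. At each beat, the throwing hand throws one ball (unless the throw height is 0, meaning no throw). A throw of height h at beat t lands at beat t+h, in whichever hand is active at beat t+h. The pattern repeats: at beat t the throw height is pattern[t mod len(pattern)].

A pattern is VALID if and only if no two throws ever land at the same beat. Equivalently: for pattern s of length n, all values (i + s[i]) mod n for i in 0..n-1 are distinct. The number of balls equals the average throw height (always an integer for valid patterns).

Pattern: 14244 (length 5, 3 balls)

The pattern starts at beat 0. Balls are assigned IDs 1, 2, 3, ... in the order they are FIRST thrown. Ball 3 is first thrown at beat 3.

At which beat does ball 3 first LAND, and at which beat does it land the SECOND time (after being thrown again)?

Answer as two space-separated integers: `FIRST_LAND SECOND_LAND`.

Beat 0 (L): throw ball1 h=1 -> lands@1:R; in-air after throw: [b1@1:R]
Beat 1 (R): throw ball1 h=4 -> lands@5:R; in-air after throw: [b1@5:R]
Beat 2 (L): throw ball2 h=2 -> lands@4:L; in-air after throw: [b2@4:L b1@5:R]
Beat 3 (R): throw ball3 h=4 -> lands@7:R; in-air after throw: [b2@4:L b1@5:R b3@7:R]
Beat 4 (L): throw ball2 h=4 -> lands@8:L; in-air after throw: [b1@5:R b3@7:R b2@8:L]
Beat 5 (R): throw ball1 h=1 -> lands@6:L; in-air after throw: [b1@6:L b3@7:R b2@8:L]
Beat 6 (L): throw ball1 h=4 -> lands@10:L; in-air after throw: [b3@7:R b2@8:L b1@10:L]
Beat 7 (R): throw ball3 h=2 -> lands@9:R; in-air after throw: [b2@8:L b3@9:R b1@10:L]
Beat 8 (L): throw ball2 h=4 -> lands@12:L; in-air after throw: [b3@9:R b1@10:L b2@12:L]
Beat 9 (R): throw ball3 h=4 -> lands@13:R; in-air after throw: [b1@10:L b2@12:L b3@13:R]
Ball 3: thrown@3 h=4 -> first land @7; rethrown@7 h=2 -> second land @9

Answer: 7 9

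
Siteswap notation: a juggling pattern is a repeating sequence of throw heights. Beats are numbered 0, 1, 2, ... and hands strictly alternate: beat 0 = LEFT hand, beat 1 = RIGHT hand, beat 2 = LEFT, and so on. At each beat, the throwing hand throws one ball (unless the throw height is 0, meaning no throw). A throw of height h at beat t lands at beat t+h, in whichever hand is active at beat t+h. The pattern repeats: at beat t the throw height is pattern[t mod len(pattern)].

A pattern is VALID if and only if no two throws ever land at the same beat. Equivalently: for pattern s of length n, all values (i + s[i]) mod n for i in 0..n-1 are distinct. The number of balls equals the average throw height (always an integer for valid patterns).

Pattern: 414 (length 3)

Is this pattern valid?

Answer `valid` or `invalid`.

Answer: valid

Derivation:
i=0: (i + s[i]) mod n = (0 + 4) mod 3 = 1
i=1: (i + s[i]) mod n = (1 + 1) mod 3 = 2
i=2: (i + s[i]) mod n = (2 + 4) mod 3 = 0
Residues: [1, 2, 0], distinct: True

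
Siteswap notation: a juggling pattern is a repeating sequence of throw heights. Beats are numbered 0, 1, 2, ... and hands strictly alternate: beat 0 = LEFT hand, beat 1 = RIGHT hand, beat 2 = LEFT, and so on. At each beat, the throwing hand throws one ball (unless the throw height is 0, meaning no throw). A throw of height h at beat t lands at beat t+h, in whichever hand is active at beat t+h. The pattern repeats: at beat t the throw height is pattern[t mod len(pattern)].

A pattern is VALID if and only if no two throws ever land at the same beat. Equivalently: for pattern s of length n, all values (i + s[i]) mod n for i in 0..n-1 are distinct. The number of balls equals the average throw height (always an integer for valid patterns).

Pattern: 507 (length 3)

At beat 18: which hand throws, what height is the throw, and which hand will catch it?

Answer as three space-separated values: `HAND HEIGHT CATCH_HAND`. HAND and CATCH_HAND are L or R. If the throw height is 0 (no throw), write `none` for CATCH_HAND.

Answer: L 5 R

Derivation:
Beat 18: 18 mod 2 = 0, so hand = L
Throw height = pattern[18 mod 3] = pattern[0] = 5
Lands at beat 18+5=23, 23 mod 2 = 1, so catch hand = R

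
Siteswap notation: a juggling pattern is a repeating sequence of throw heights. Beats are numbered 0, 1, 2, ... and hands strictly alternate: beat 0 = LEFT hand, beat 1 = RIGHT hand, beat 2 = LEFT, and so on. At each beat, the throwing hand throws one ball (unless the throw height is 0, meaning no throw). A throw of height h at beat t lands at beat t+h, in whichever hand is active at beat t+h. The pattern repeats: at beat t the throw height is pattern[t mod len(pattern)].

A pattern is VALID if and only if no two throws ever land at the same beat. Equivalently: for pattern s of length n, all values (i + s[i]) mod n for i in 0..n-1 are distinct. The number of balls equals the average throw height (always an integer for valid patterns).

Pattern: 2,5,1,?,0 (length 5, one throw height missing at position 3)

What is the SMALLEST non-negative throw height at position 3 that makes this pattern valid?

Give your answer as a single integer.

i=0: (0 + 2) mod 5 = 2
i=1: (1 + 5) mod 5 = 1
i=2: (2 + 1) mod 5 = 3
i=3: s[i]=? (unknown)
i=4: (4 + 0) mod 5 = 4
Known residues: [1, 2, 3, 4]; need a permutation of 0..4, so missing residue r = 0
Need (3 + s) mod 5 = 0; smallest s = (0 - 3) mod 5 = 2

Answer: 2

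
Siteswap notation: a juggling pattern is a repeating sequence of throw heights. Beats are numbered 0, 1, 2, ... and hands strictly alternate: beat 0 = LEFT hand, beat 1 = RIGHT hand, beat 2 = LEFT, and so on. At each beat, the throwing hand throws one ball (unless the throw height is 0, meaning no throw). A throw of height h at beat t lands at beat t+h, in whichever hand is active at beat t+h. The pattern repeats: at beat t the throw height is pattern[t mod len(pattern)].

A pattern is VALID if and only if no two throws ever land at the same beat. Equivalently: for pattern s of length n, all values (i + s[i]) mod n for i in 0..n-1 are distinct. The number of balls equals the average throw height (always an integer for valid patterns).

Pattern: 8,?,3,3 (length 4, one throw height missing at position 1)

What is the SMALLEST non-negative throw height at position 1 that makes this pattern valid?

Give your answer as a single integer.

i=0: (0 + 8) mod 4 = 0
i=1: s[i]=? (unknown)
i=2: (2 + 3) mod 4 = 1
i=3: (3 + 3) mod 4 = 2
Known residues: [0, 1, 2]; need a permutation of 0..3, so missing residue r = 3
Need (1 + s) mod 4 = 3; smallest s = (3 - 1) mod 4 = 2

Answer: 2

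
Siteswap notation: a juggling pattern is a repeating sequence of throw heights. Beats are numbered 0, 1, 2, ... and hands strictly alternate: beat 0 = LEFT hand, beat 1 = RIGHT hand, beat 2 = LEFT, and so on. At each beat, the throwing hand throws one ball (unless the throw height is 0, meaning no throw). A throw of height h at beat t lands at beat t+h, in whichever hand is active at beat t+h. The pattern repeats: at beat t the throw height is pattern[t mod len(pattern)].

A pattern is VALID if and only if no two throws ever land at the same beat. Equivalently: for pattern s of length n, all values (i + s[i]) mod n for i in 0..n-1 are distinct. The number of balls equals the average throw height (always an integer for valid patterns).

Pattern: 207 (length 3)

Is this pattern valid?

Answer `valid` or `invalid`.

Answer: valid

Derivation:
i=0: (i + s[i]) mod n = (0 + 2) mod 3 = 2
i=1: (i + s[i]) mod n = (1 + 0) mod 3 = 1
i=2: (i + s[i]) mod n = (2 + 7) mod 3 = 0
Residues: [2, 1, 0], distinct: True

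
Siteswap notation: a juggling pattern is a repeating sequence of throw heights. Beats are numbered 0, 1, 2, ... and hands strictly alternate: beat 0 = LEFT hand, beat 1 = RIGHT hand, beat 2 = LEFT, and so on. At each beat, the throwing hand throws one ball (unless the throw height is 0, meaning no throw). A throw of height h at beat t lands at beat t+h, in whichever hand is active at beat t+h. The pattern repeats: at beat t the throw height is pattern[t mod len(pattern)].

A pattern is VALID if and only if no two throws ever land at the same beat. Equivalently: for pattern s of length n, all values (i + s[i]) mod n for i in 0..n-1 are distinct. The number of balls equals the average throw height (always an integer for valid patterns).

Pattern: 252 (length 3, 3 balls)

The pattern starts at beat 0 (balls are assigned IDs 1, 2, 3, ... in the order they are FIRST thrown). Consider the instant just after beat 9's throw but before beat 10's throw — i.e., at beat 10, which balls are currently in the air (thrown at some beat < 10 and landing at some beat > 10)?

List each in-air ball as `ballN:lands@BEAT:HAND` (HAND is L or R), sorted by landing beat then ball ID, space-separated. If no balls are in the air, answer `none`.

Answer: ball1:lands@11:R ball3:lands@12:L

Derivation:
Beat 0 (L): throw ball1 h=2 -> lands@2:L; in-air after throw: [b1@2:L]
Beat 1 (R): throw ball2 h=5 -> lands@6:L; in-air after throw: [b1@2:L b2@6:L]
Beat 2 (L): throw ball1 h=2 -> lands@4:L; in-air after throw: [b1@4:L b2@6:L]
Beat 3 (R): throw ball3 h=2 -> lands@5:R; in-air after throw: [b1@4:L b3@5:R b2@6:L]
Beat 4 (L): throw ball1 h=5 -> lands@9:R; in-air after throw: [b3@5:R b2@6:L b1@9:R]
Beat 5 (R): throw ball3 h=2 -> lands@7:R; in-air after throw: [b2@6:L b3@7:R b1@9:R]
Beat 6 (L): throw ball2 h=2 -> lands@8:L; in-air after throw: [b3@7:R b2@8:L b1@9:R]
Beat 7 (R): throw ball3 h=5 -> lands@12:L; in-air after throw: [b2@8:L b1@9:R b3@12:L]
Beat 8 (L): throw ball2 h=2 -> lands@10:L; in-air after throw: [b1@9:R b2@10:L b3@12:L]
Beat 9 (R): throw ball1 h=2 -> lands@11:R; in-air after throw: [b2@10:L b1@11:R b3@12:L]
Beat 10 (L): throw ball2 h=5 -> lands@15:R; in-air after throw: [b1@11:R b3@12:L b2@15:R]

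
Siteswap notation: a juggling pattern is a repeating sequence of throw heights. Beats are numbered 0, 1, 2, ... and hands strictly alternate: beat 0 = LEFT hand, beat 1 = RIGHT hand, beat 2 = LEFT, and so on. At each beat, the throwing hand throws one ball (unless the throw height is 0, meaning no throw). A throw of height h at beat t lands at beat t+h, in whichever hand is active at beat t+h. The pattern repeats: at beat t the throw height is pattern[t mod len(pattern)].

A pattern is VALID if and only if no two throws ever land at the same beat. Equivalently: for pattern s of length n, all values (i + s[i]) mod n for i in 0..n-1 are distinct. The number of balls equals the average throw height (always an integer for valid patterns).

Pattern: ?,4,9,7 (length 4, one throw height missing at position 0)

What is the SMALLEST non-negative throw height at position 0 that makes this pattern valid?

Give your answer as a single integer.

i=0: s[i]=? (unknown)
i=1: (1 + 4) mod 4 = 1
i=2: (2 + 9) mod 4 = 3
i=3: (3 + 7) mod 4 = 2
Known residues: [1, 2, 3]; need a permutation of 0..3, so missing residue r = 0
Need (0 + s) mod 4 = 0; smallest s = (0 - 0) mod 4 = 0

Answer: 0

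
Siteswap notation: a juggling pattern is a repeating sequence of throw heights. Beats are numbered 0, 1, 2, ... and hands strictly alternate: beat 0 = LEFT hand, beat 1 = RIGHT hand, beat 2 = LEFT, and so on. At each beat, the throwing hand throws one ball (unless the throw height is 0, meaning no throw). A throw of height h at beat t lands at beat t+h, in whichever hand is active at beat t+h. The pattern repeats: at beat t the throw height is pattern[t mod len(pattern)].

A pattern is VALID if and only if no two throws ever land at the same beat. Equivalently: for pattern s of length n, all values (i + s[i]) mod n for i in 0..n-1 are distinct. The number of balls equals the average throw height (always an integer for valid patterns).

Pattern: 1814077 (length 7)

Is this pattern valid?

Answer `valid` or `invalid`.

Answer: valid

Derivation:
i=0: (i + s[i]) mod n = (0 + 1) mod 7 = 1
i=1: (i + s[i]) mod n = (1 + 8) mod 7 = 2
i=2: (i + s[i]) mod n = (2 + 1) mod 7 = 3
i=3: (i + s[i]) mod n = (3 + 4) mod 7 = 0
i=4: (i + s[i]) mod n = (4 + 0) mod 7 = 4
i=5: (i + s[i]) mod n = (5 + 7) mod 7 = 5
i=6: (i + s[i]) mod n = (6 + 7) mod 7 = 6
Residues: [1, 2, 3, 0, 4, 5, 6], distinct: True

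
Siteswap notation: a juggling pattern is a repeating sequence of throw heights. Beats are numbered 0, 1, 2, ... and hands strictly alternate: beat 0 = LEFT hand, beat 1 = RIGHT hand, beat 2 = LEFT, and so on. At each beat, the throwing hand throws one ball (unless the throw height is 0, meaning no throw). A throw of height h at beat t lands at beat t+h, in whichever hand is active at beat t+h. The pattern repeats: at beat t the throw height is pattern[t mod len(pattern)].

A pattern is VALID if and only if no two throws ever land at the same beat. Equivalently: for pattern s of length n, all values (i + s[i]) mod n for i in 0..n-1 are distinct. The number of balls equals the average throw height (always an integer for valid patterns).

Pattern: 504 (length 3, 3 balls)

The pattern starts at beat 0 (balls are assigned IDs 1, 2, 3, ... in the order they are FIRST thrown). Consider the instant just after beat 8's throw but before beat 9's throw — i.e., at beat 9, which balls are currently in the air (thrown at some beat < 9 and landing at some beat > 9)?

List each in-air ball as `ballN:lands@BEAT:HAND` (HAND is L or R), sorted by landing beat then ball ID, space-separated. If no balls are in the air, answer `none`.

Beat 0 (L): throw ball1 h=5 -> lands@5:R; in-air after throw: [b1@5:R]
Beat 2 (L): throw ball2 h=4 -> lands@6:L; in-air after throw: [b1@5:R b2@6:L]
Beat 3 (R): throw ball3 h=5 -> lands@8:L; in-air after throw: [b1@5:R b2@6:L b3@8:L]
Beat 5 (R): throw ball1 h=4 -> lands@9:R; in-air after throw: [b2@6:L b3@8:L b1@9:R]
Beat 6 (L): throw ball2 h=5 -> lands@11:R; in-air after throw: [b3@8:L b1@9:R b2@11:R]
Beat 8 (L): throw ball3 h=4 -> lands@12:L; in-air after throw: [b1@9:R b2@11:R b3@12:L]
Beat 9 (R): throw ball1 h=5 -> lands@14:L; in-air after throw: [b2@11:R b3@12:L b1@14:L]

Answer: ball2:lands@11:R ball3:lands@12:L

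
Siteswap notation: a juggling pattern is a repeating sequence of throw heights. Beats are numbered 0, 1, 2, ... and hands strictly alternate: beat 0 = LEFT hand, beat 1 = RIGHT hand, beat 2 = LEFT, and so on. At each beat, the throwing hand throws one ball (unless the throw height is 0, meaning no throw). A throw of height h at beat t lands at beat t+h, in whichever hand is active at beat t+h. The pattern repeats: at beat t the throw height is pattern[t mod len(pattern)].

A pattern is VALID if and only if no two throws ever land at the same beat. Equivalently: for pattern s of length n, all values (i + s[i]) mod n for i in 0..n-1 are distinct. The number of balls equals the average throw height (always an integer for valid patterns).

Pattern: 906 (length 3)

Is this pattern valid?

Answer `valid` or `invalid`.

Answer: valid

Derivation:
i=0: (i + s[i]) mod n = (0 + 9) mod 3 = 0
i=1: (i + s[i]) mod n = (1 + 0) mod 3 = 1
i=2: (i + s[i]) mod n = (2 + 6) mod 3 = 2
Residues: [0, 1, 2], distinct: True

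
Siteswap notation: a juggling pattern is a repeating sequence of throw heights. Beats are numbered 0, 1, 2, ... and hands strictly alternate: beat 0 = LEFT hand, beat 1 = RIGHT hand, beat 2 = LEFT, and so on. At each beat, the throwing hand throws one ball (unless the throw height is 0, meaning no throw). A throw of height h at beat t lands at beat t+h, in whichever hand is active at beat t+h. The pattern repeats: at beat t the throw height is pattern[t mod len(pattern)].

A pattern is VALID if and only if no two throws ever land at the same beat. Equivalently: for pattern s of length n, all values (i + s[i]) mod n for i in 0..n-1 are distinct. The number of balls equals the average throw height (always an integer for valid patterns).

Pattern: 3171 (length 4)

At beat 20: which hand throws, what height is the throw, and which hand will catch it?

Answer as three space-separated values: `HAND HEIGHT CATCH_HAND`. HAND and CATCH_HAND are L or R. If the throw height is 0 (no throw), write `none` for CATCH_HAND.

Beat 20: 20 mod 2 = 0, so hand = L
Throw height = pattern[20 mod 4] = pattern[0] = 3
Lands at beat 20+3=23, 23 mod 2 = 1, so catch hand = R

Answer: L 3 R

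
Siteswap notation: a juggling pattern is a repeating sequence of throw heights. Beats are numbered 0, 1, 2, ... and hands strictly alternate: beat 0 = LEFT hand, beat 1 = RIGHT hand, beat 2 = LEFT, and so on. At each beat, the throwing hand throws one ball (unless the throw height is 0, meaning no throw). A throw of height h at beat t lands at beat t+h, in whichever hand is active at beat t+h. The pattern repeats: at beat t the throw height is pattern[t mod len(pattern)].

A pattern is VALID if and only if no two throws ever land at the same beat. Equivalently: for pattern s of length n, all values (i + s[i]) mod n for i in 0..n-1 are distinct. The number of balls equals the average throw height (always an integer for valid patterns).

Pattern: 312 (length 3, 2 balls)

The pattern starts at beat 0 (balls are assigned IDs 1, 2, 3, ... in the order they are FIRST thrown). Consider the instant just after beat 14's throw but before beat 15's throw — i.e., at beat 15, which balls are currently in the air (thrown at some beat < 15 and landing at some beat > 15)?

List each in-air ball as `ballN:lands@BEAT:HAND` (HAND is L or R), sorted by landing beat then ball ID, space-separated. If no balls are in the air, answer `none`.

Answer: ball2:lands@16:L

Derivation:
Beat 0 (L): throw ball1 h=3 -> lands@3:R; in-air after throw: [b1@3:R]
Beat 1 (R): throw ball2 h=1 -> lands@2:L; in-air after throw: [b2@2:L b1@3:R]
Beat 2 (L): throw ball2 h=2 -> lands@4:L; in-air after throw: [b1@3:R b2@4:L]
Beat 3 (R): throw ball1 h=3 -> lands@6:L; in-air after throw: [b2@4:L b1@6:L]
Beat 4 (L): throw ball2 h=1 -> lands@5:R; in-air after throw: [b2@5:R b1@6:L]
Beat 5 (R): throw ball2 h=2 -> lands@7:R; in-air after throw: [b1@6:L b2@7:R]
Beat 6 (L): throw ball1 h=3 -> lands@9:R; in-air after throw: [b2@7:R b1@9:R]
Beat 7 (R): throw ball2 h=1 -> lands@8:L; in-air after throw: [b2@8:L b1@9:R]
Beat 8 (L): throw ball2 h=2 -> lands@10:L; in-air after throw: [b1@9:R b2@10:L]
Beat 9 (R): throw ball1 h=3 -> lands@12:L; in-air after throw: [b2@10:L b1@12:L]
Beat 10 (L): throw ball2 h=1 -> lands@11:R; in-air after throw: [b2@11:R b1@12:L]
Beat 11 (R): throw ball2 h=2 -> lands@13:R; in-air after throw: [b1@12:L b2@13:R]
Beat 12 (L): throw ball1 h=3 -> lands@15:R; in-air after throw: [b2@13:R b1@15:R]
Beat 13 (R): throw ball2 h=1 -> lands@14:L; in-air after throw: [b2@14:L b1@15:R]
Beat 14 (L): throw ball2 h=2 -> lands@16:L; in-air after throw: [b1@15:R b2@16:L]
Beat 15 (R): throw ball1 h=3 -> lands@18:L; in-air after throw: [b2@16:L b1@18:L]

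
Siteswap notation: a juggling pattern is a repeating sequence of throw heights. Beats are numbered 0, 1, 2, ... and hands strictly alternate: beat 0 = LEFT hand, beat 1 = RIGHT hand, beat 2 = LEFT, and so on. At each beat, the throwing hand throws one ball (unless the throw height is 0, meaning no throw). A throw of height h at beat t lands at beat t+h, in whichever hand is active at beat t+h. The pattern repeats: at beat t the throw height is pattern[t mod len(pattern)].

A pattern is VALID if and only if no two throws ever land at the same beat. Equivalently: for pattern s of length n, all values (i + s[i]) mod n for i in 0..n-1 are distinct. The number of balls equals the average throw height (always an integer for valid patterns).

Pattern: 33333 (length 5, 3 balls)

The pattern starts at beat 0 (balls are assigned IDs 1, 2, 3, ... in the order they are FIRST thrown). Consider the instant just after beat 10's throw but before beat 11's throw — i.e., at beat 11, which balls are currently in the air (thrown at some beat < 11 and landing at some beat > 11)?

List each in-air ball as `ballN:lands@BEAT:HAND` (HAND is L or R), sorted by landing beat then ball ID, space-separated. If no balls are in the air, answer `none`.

Answer: ball1:lands@12:L ball2:lands@13:R

Derivation:
Beat 0 (L): throw ball1 h=3 -> lands@3:R; in-air after throw: [b1@3:R]
Beat 1 (R): throw ball2 h=3 -> lands@4:L; in-air after throw: [b1@3:R b2@4:L]
Beat 2 (L): throw ball3 h=3 -> lands@5:R; in-air after throw: [b1@3:R b2@4:L b3@5:R]
Beat 3 (R): throw ball1 h=3 -> lands@6:L; in-air after throw: [b2@4:L b3@5:R b1@6:L]
Beat 4 (L): throw ball2 h=3 -> lands@7:R; in-air after throw: [b3@5:R b1@6:L b2@7:R]
Beat 5 (R): throw ball3 h=3 -> lands@8:L; in-air after throw: [b1@6:L b2@7:R b3@8:L]
Beat 6 (L): throw ball1 h=3 -> lands@9:R; in-air after throw: [b2@7:R b3@8:L b1@9:R]
Beat 7 (R): throw ball2 h=3 -> lands@10:L; in-air after throw: [b3@8:L b1@9:R b2@10:L]
Beat 8 (L): throw ball3 h=3 -> lands@11:R; in-air after throw: [b1@9:R b2@10:L b3@11:R]
Beat 9 (R): throw ball1 h=3 -> lands@12:L; in-air after throw: [b2@10:L b3@11:R b1@12:L]
Beat 10 (L): throw ball2 h=3 -> lands@13:R; in-air after throw: [b3@11:R b1@12:L b2@13:R]
Beat 11 (R): throw ball3 h=3 -> lands@14:L; in-air after throw: [b1@12:L b2@13:R b3@14:L]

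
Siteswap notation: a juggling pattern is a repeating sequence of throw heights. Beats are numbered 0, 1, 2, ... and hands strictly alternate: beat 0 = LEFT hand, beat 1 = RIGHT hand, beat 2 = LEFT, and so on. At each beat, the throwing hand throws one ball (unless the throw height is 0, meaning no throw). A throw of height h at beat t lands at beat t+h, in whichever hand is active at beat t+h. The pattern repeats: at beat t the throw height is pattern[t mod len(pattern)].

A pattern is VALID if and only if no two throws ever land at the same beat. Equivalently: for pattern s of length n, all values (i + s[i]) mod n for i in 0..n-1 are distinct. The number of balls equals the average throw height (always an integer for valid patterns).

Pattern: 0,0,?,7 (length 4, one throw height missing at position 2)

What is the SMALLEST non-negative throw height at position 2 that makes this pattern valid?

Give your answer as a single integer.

Answer: 1

Derivation:
i=0: (0 + 0) mod 4 = 0
i=1: (1 + 0) mod 4 = 1
i=2: s[i]=? (unknown)
i=3: (3 + 7) mod 4 = 2
Known residues: [0, 1, 2]; need a permutation of 0..3, so missing residue r = 3
Need (2 + s) mod 4 = 3; smallest s = (3 - 2) mod 4 = 1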